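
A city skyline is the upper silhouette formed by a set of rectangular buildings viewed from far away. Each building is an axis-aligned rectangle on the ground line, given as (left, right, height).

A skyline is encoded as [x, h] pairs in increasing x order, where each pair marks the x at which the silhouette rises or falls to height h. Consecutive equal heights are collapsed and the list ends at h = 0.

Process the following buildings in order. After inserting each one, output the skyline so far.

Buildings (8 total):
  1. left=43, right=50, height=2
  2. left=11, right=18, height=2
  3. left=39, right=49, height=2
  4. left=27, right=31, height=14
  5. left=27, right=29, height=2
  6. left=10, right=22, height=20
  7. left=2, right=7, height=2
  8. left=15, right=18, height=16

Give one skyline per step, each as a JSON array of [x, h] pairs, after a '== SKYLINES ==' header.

== SKYLINES ==
[[43,2],[50,0]]
[[11,2],[18,0],[43,2],[50,0]]
[[11,2],[18,0],[39,2],[50,0]]
[[11,2],[18,0],[27,14],[31,0],[39,2],[50,0]]
[[11,2],[18,0],[27,14],[31,0],[39,2],[50,0]]
[[10,20],[22,0],[27,14],[31,0],[39,2],[50,0]]
[[2,2],[7,0],[10,20],[22,0],[27,14],[31,0],[39,2],[50,0]]
[[2,2],[7,0],[10,20],[22,0],[27,14],[31,0],[39,2],[50,0]]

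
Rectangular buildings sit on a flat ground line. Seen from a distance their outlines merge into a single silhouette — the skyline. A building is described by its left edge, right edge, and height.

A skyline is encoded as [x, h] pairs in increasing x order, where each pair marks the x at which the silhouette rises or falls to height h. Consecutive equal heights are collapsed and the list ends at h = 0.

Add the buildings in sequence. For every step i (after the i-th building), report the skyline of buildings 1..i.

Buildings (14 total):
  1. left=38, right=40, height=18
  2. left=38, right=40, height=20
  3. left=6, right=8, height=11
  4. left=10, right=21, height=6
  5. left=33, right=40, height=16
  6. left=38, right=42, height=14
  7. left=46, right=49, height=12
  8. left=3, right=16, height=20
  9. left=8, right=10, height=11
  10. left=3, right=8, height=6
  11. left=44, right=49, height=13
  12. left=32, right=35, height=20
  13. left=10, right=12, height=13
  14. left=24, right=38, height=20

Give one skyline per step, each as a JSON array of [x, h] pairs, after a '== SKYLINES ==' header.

== SKYLINES ==
[[38,18],[40,0]]
[[38,20],[40,0]]
[[6,11],[8,0],[38,20],[40,0]]
[[6,11],[8,0],[10,6],[21,0],[38,20],[40,0]]
[[6,11],[8,0],[10,6],[21,0],[33,16],[38,20],[40,0]]
[[6,11],[8,0],[10,6],[21,0],[33,16],[38,20],[40,14],[42,0]]
[[6,11],[8,0],[10,6],[21,0],[33,16],[38,20],[40,14],[42,0],[46,12],[49,0]]
[[3,20],[16,6],[21,0],[33,16],[38,20],[40,14],[42,0],[46,12],[49,0]]
[[3,20],[16,6],[21,0],[33,16],[38,20],[40,14],[42,0],[46,12],[49,0]]
[[3,20],[16,6],[21,0],[33,16],[38,20],[40,14],[42,0],[46,12],[49,0]]
[[3,20],[16,6],[21,0],[33,16],[38,20],[40,14],[42,0],[44,13],[49,0]]
[[3,20],[16,6],[21,0],[32,20],[35,16],[38,20],[40,14],[42,0],[44,13],[49,0]]
[[3,20],[16,6],[21,0],[32,20],[35,16],[38,20],[40,14],[42,0],[44,13],[49,0]]
[[3,20],[16,6],[21,0],[24,20],[40,14],[42,0],[44,13],[49,0]]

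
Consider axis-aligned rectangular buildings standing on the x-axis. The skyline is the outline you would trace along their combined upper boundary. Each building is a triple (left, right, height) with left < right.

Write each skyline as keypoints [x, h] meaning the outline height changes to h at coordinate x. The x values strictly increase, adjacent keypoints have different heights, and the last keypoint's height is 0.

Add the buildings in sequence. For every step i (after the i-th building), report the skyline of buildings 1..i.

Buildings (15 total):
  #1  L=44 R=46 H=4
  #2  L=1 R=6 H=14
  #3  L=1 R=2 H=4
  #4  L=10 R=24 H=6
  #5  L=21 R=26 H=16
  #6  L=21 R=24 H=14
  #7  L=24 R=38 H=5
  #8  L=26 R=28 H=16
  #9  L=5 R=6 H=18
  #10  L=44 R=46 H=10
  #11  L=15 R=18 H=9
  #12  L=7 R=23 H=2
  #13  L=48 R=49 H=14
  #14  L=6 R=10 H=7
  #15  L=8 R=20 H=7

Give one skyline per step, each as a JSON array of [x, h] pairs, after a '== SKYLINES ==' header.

== SKYLINES ==
[[44,4],[46,0]]
[[1,14],[6,0],[44,4],[46,0]]
[[1,14],[6,0],[44,4],[46,0]]
[[1,14],[6,0],[10,6],[24,0],[44,4],[46,0]]
[[1,14],[6,0],[10,6],[21,16],[26,0],[44,4],[46,0]]
[[1,14],[6,0],[10,6],[21,16],[26,0],[44,4],[46,0]]
[[1,14],[6,0],[10,6],[21,16],[26,5],[38,0],[44,4],[46,0]]
[[1,14],[6,0],[10,6],[21,16],[28,5],[38,0],[44,4],[46,0]]
[[1,14],[5,18],[6,0],[10,6],[21,16],[28,5],[38,0],[44,4],[46,0]]
[[1,14],[5,18],[6,0],[10,6],[21,16],[28,5],[38,0],[44,10],[46,0]]
[[1,14],[5,18],[6,0],[10,6],[15,9],[18,6],[21,16],[28,5],[38,0],[44,10],[46,0]]
[[1,14],[5,18],[6,0],[7,2],[10,6],[15,9],[18,6],[21,16],[28,5],[38,0],[44,10],[46,0]]
[[1,14],[5,18],[6,0],[7,2],[10,6],[15,9],[18,6],[21,16],[28,5],[38,0],[44,10],[46,0],[48,14],[49,0]]
[[1,14],[5,18],[6,7],[10,6],[15,9],[18,6],[21,16],[28,5],[38,0],[44,10],[46,0],[48,14],[49,0]]
[[1,14],[5,18],[6,7],[15,9],[18,7],[20,6],[21,16],[28,5],[38,0],[44,10],[46,0],[48,14],[49,0]]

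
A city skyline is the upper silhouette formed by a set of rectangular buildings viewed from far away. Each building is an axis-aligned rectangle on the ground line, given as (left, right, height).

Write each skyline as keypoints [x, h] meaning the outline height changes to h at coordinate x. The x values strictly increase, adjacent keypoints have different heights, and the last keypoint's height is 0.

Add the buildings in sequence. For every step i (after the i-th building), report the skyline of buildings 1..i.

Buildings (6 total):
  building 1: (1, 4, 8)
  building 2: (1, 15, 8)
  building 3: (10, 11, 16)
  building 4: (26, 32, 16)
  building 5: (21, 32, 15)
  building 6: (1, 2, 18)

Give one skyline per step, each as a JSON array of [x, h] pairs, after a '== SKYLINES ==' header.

== SKYLINES ==
[[1,8],[4,0]]
[[1,8],[15,0]]
[[1,8],[10,16],[11,8],[15,0]]
[[1,8],[10,16],[11,8],[15,0],[26,16],[32,0]]
[[1,8],[10,16],[11,8],[15,0],[21,15],[26,16],[32,0]]
[[1,18],[2,8],[10,16],[11,8],[15,0],[21,15],[26,16],[32,0]]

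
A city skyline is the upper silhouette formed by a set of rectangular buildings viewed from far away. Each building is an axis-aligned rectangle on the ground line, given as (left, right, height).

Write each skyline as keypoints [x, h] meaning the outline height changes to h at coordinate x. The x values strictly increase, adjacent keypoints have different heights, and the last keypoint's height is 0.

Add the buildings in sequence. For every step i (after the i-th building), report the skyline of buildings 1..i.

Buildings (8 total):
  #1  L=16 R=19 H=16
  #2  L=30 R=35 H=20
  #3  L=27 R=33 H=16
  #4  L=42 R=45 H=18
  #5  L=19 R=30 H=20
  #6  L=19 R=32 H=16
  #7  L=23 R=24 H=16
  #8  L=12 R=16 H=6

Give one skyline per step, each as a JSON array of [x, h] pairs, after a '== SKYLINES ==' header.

== SKYLINES ==
[[16,16],[19,0]]
[[16,16],[19,0],[30,20],[35,0]]
[[16,16],[19,0],[27,16],[30,20],[35,0]]
[[16,16],[19,0],[27,16],[30,20],[35,0],[42,18],[45,0]]
[[16,16],[19,20],[35,0],[42,18],[45,0]]
[[16,16],[19,20],[35,0],[42,18],[45,0]]
[[16,16],[19,20],[35,0],[42,18],[45,0]]
[[12,6],[16,16],[19,20],[35,0],[42,18],[45,0]]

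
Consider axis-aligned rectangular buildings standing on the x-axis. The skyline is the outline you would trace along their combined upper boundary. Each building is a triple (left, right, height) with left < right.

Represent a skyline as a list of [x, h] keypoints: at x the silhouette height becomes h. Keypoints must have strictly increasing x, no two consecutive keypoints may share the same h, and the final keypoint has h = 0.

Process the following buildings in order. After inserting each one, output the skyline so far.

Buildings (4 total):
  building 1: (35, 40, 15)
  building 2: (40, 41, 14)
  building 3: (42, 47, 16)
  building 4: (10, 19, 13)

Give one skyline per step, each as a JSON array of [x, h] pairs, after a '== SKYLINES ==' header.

== SKYLINES ==
[[35,15],[40,0]]
[[35,15],[40,14],[41,0]]
[[35,15],[40,14],[41,0],[42,16],[47,0]]
[[10,13],[19,0],[35,15],[40,14],[41,0],[42,16],[47,0]]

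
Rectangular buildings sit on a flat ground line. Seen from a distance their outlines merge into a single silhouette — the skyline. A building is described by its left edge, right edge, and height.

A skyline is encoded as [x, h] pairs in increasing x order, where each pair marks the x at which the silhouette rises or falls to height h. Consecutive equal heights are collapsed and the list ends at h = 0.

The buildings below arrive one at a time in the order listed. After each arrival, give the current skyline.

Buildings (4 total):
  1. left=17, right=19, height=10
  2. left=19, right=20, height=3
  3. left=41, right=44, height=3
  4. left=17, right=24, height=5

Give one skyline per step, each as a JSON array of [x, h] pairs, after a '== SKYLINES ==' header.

== SKYLINES ==
[[17,10],[19,0]]
[[17,10],[19,3],[20,0]]
[[17,10],[19,3],[20,0],[41,3],[44,0]]
[[17,10],[19,5],[24,0],[41,3],[44,0]]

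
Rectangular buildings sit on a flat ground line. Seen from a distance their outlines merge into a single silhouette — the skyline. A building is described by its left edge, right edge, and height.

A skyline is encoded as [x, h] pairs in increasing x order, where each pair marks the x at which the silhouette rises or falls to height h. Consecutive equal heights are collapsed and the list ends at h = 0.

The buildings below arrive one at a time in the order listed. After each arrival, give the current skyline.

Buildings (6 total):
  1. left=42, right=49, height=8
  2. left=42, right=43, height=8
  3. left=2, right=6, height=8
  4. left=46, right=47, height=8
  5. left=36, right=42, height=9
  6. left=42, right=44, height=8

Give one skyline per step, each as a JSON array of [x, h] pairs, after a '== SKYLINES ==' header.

== SKYLINES ==
[[42,8],[49,0]]
[[42,8],[49,0]]
[[2,8],[6,0],[42,8],[49,0]]
[[2,8],[6,0],[42,8],[49,0]]
[[2,8],[6,0],[36,9],[42,8],[49,0]]
[[2,8],[6,0],[36,9],[42,8],[49,0]]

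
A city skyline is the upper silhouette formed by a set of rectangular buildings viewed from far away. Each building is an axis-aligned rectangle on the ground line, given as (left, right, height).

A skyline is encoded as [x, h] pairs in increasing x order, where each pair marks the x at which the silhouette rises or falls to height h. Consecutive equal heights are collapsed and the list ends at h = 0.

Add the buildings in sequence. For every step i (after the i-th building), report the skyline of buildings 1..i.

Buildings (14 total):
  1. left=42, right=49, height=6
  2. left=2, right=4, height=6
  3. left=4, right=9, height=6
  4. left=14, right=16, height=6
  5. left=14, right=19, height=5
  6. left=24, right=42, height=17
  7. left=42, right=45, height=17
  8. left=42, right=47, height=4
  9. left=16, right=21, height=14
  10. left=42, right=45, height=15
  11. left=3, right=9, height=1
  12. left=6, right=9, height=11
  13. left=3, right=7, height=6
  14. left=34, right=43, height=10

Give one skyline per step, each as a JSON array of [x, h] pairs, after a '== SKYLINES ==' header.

== SKYLINES ==
[[42,6],[49,0]]
[[2,6],[4,0],[42,6],[49,0]]
[[2,6],[9,0],[42,6],[49,0]]
[[2,6],[9,0],[14,6],[16,0],[42,6],[49,0]]
[[2,6],[9,0],[14,6],[16,5],[19,0],[42,6],[49,0]]
[[2,6],[9,0],[14,6],[16,5],[19,0],[24,17],[42,6],[49,0]]
[[2,6],[9,0],[14,6],[16,5],[19,0],[24,17],[45,6],[49,0]]
[[2,6],[9,0],[14,6],[16,5],[19,0],[24,17],[45,6],[49,0]]
[[2,6],[9,0],[14,6],[16,14],[21,0],[24,17],[45,6],[49,0]]
[[2,6],[9,0],[14,6],[16,14],[21,0],[24,17],[45,6],[49,0]]
[[2,6],[9,0],[14,6],[16,14],[21,0],[24,17],[45,6],[49,0]]
[[2,6],[6,11],[9,0],[14,6],[16,14],[21,0],[24,17],[45,6],[49,0]]
[[2,6],[6,11],[9,0],[14,6],[16,14],[21,0],[24,17],[45,6],[49,0]]
[[2,6],[6,11],[9,0],[14,6],[16,14],[21,0],[24,17],[45,6],[49,0]]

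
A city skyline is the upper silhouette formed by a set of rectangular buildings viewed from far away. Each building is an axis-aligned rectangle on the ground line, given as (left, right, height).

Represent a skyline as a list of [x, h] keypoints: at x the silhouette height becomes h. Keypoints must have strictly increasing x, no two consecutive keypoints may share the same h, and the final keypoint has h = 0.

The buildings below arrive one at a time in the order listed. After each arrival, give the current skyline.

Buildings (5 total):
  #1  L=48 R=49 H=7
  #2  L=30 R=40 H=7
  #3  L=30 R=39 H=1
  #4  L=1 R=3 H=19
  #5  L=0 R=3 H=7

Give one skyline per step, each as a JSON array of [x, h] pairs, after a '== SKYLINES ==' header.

== SKYLINES ==
[[48,7],[49,0]]
[[30,7],[40,0],[48,7],[49,0]]
[[30,7],[40,0],[48,7],[49,0]]
[[1,19],[3,0],[30,7],[40,0],[48,7],[49,0]]
[[0,7],[1,19],[3,0],[30,7],[40,0],[48,7],[49,0]]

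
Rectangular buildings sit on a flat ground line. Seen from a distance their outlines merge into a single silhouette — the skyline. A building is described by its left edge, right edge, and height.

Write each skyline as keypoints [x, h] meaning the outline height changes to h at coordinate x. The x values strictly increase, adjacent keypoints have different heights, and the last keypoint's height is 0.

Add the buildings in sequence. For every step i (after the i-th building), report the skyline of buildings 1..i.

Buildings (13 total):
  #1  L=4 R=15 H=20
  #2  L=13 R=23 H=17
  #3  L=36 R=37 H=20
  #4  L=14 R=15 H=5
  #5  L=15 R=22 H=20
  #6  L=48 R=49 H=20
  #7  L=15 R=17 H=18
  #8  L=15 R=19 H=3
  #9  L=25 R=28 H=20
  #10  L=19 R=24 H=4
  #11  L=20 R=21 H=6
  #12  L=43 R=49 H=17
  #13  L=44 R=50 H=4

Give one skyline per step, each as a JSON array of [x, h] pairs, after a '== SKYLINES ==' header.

== SKYLINES ==
[[4,20],[15,0]]
[[4,20],[15,17],[23,0]]
[[4,20],[15,17],[23,0],[36,20],[37,0]]
[[4,20],[15,17],[23,0],[36,20],[37,0]]
[[4,20],[22,17],[23,0],[36,20],[37,0]]
[[4,20],[22,17],[23,0],[36,20],[37,0],[48,20],[49,0]]
[[4,20],[22,17],[23,0],[36,20],[37,0],[48,20],[49,0]]
[[4,20],[22,17],[23,0],[36,20],[37,0],[48,20],[49,0]]
[[4,20],[22,17],[23,0],[25,20],[28,0],[36,20],[37,0],[48,20],[49,0]]
[[4,20],[22,17],[23,4],[24,0],[25,20],[28,0],[36,20],[37,0],[48,20],[49,0]]
[[4,20],[22,17],[23,4],[24,0],[25,20],[28,0],[36,20],[37,0],[48,20],[49,0]]
[[4,20],[22,17],[23,4],[24,0],[25,20],[28,0],[36,20],[37,0],[43,17],[48,20],[49,0]]
[[4,20],[22,17],[23,4],[24,0],[25,20],[28,0],[36,20],[37,0],[43,17],[48,20],[49,4],[50,0]]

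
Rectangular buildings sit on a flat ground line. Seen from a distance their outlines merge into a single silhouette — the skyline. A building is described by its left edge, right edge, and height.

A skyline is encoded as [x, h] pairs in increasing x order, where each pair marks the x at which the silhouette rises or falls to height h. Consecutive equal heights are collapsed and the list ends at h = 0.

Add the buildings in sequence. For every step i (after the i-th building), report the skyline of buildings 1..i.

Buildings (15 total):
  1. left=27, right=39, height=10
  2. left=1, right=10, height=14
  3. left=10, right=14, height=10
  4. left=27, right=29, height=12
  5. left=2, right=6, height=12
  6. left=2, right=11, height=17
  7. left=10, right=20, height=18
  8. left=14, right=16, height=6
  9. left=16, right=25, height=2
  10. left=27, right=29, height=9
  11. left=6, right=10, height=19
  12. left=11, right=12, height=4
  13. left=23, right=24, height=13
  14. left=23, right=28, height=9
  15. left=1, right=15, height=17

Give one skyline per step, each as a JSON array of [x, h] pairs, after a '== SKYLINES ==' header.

== SKYLINES ==
[[27,10],[39,0]]
[[1,14],[10,0],[27,10],[39,0]]
[[1,14],[10,10],[14,0],[27,10],[39,0]]
[[1,14],[10,10],[14,0],[27,12],[29,10],[39,0]]
[[1,14],[10,10],[14,0],[27,12],[29,10],[39,0]]
[[1,14],[2,17],[11,10],[14,0],[27,12],[29,10],[39,0]]
[[1,14],[2,17],[10,18],[20,0],[27,12],[29,10],[39,0]]
[[1,14],[2,17],[10,18],[20,0],[27,12],[29,10],[39,0]]
[[1,14],[2,17],[10,18],[20,2],[25,0],[27,12],[29,10],[39,0]]
[[1,14],[2,17],[10,18],[20,2],[25,0],[27,12],[29,10],[39,0]]
[[1,14],[2,17],[6,19],[10,18],[20,2],[25,0],[27,12],[29,10],[39,0]]
[[1,14],[2,17],[6,19],[10,18],[20,2],[25,0],[27,12],[29,10],[39,0]]
[[1,14],[2,17],[6,19],[10,18],[20,2],[23,13],[24,2],[25,0],[27,12],[29,10],[39,0]]
[[1,14],[2,17],[6,19],[10,18],[20,2],[23,13],[24,9],[27,12],[29,10],[39,0]]
[[1,17],[6,19],[10,18],[20,2],[23,13],[24,9],[27,12],[29,10],[39,0]]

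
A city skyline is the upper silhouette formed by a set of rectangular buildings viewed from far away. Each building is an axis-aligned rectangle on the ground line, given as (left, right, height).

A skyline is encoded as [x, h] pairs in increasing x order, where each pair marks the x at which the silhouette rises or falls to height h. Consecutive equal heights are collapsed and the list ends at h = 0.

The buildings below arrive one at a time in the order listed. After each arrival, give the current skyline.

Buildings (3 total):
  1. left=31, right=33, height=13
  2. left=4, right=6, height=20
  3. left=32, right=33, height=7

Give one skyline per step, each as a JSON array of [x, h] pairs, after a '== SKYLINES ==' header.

== SKYLINES ==
[[31,13],[33,0]]
[[4,20],[6,0],[31,13],[33,0]]
[[4,20],[6,0],[31,13],[33,0]]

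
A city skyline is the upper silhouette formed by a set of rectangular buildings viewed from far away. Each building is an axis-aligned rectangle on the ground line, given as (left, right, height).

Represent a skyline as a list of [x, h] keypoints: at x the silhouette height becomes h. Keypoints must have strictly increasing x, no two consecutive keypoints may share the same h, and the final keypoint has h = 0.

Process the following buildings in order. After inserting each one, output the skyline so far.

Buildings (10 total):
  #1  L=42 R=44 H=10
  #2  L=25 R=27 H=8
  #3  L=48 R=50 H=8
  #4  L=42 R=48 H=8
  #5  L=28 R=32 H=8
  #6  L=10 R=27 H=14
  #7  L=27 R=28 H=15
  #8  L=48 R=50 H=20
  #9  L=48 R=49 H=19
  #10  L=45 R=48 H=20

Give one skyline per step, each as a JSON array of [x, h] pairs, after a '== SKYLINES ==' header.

== SKYLINES ==
[[42,10],[44,0]]
[[25,8],[27,0],[42,10],[44,0]]
[[25,8],[27,0],[42,10],[44,0],[48,8],[50,0]]
[[25,8],[27,0],[42,10],[44,8],[50,0]]
[[25,8],[27,0],[28,8],[32,0],[42,10],[44,8],[50,0]]
[[10,14],[27,0],[28,8],[32,0],[42,10],[44,8],[50,0]]
[[10,14],[27,15],[28,8],[32,0],[42,10],[44,8],[50,0]]
[[10,14],[27,15],[28,8],[32,0],[42,10],[44,8],[48,20],[50,0]]
[[10,14],[27,15],[28,8],[32,0],[42,10],[44,8],[48,20],[50,0]]
[[10,14],[27,15],[28,8],[32,0],[42,10],[44,8],[45,20],[50,0]]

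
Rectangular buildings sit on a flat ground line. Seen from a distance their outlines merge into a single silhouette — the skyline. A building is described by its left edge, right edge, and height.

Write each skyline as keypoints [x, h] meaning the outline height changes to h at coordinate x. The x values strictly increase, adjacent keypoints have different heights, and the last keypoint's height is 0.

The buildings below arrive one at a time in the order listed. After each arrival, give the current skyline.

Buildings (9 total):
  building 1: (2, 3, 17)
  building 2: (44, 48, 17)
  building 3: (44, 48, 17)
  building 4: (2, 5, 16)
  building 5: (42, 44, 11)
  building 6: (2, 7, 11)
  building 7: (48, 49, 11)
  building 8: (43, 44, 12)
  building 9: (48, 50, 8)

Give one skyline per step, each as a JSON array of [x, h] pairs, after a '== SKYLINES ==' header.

== SKYLINES ==
[[2,17],[3,0]]
[[2,17],[3,0],[44,17],[48,0]]
[[2,17],[3,0],[44,17],[48,0]]
[[2,17],[3,16],[5,0],[44,17],[48,0]]
[[2,17],[3,16],[5,0],[42,11],[44,17],[48,0]]
[[2,17],[3,16],[5,11],[7,0],[42,11],[44,17],[48,0]]
[[2,17],[3,16],[5,11],[7,0],[42,11],[44,17],[48,11],[49,0]]
[[2,17],[3,16],[5,11],[7,0],[42,11],[43,12],[44,17],[48,11],[49,0]]
[[2,17],[3,16],[5,11],[7,0],[42,11],[43,12],[44,17],[48,11],[49,8],[50,0]]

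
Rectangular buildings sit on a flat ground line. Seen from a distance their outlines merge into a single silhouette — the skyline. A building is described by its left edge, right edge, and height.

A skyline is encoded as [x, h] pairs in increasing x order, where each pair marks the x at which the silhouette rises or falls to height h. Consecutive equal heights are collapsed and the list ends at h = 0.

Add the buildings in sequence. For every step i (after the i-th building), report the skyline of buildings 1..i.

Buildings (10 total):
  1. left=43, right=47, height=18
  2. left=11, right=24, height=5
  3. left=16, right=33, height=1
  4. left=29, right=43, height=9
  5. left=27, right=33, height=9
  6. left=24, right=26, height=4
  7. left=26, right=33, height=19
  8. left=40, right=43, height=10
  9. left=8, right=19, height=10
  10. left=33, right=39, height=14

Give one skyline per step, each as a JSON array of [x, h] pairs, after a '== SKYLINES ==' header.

== SKYLINES ==
[[43,18],[47,0]]
[[11,5],[24,0],[43,18],[47,0]]
[[11,5],[24,1],[33,0],[43,18],[47,0]]
[[11,5],[24,1],[29,9],[43,18],[47,0]]
[[11,5],[24,1],[27,9],[43,18],[47,0]]
[[11,5],[24,4],[26,1],[27,9],[43,18],[47,0]]
[[11,5],[24,4],[26,19],[33,9],[43,18],[47,0]]
[[11,5],[24,4],[26,19],[33,9],[40,10],[43,18],[47,0]]
[[8,10],[19,5],[24,4],[26,19],[33,9],[40,10],[43,18],[47,0]]
[[8,10],[19,5],[24,4],[26,19],[33,14],[39,9],[40,10],[43,18],[47,0]]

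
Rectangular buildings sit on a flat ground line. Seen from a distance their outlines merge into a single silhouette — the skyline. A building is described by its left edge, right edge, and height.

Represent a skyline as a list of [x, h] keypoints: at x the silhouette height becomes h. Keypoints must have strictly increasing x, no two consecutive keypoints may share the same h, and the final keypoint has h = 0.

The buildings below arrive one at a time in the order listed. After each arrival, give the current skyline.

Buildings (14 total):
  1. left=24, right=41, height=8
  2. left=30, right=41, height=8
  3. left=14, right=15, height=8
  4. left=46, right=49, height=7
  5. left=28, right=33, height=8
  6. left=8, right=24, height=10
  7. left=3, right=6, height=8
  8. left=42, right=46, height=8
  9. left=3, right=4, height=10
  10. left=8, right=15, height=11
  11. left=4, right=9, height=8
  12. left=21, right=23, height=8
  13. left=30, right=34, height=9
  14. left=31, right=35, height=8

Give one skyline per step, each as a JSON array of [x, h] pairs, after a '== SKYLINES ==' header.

== SKYLINES ==
[[24,8],[41,0]]
[[24,8],[41,0]]
[[14,8],[15,0],[24,8],[41,0]]
[[14,8],[15,0],[24,8],[41,0],[46,7],[49,0]]
[[14,8],[15,0],[24,8],[41,0],[46,7],[49,0]]
[[8,10],[24,8],[41,0],[46,7],[49,0]]
[[3,8],[6,0],[8,10],[24,8],[41,0],[46,7],[49,0]]
[[3,8],[6,0],[8,10],[24,8],[41,0],[42,8],[46,7],[49,0]]
[[3,10],[4,8],[6,0],[8,10],[24,8],[41,0],[42,8],[46,7],[49,0]]
[[3,10],[4,8],[6,0],[8,11],[15,10],[24,8],[41,0],[42,8],[46,7],[49,0]]
[[3,10],[4,8],[8,11],[15,10],[24,8],[41,0],[42,8],[46,7],[49,0]]
[[3,10],[4,8],[8,11],[15,10],[24,8],[41,0],[42,8],[46,7],[49,0]]
[[3,10],[4,8],[8,11],[15,10],[24,8],[30,9],[34,8],[41,0],[42,8],[46,7],[49,0]]
[[3,10],[4,8],[8,11],[15,10],[24,8],[30,9],[34,8],[41,0],[42,8],[46,7],[49,0]]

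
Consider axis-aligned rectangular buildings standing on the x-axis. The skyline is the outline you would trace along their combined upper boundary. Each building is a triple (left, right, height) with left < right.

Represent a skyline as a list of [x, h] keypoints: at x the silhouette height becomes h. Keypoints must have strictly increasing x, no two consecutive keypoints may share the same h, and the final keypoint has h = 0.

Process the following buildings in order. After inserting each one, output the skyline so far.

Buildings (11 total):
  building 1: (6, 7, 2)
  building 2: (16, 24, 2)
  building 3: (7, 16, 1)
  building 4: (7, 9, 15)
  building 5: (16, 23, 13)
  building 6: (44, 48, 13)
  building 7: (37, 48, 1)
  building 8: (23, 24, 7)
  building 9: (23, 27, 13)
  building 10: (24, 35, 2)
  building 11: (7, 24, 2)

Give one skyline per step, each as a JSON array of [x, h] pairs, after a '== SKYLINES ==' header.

== SKYLINES ==
[[6,2],[7,0]]
[[6,2],[7,0],[16,2],[24,0]]
[[6,2],[7,1],[16,2],[24,0]]
[[6,2],[7,15],[9,1],[16,2],[24,0]]
[[6,2],[7,15],[9,1],[16,13],[23,2],[24,0]]
[[6,2],[7,15],[9,1],[16,13],[23,2],[24,0],[44,13],[48,0]]
[[6,2],[7,15],[9,1],[16,13],[23,2],[24,0],[37,1],[44,13],[48,0]]
[[6,2],[7,15],[9,1],[16,13],[23,7],[24,0],[37,1],[44,13],[48,0]]
[[6,2],[7,15],[9,1],[16,13],[27,0],[37,1],[44,13],[48,0]]
[[6,2],[7,15],[9,1],[16,13],[27,2],[35,0],[37,1],[44,13],[48,0]]
[[6,2],[7,15],[9,2],[16,13],[27,2],[35,0],[37,1],[44,13],[48,0]]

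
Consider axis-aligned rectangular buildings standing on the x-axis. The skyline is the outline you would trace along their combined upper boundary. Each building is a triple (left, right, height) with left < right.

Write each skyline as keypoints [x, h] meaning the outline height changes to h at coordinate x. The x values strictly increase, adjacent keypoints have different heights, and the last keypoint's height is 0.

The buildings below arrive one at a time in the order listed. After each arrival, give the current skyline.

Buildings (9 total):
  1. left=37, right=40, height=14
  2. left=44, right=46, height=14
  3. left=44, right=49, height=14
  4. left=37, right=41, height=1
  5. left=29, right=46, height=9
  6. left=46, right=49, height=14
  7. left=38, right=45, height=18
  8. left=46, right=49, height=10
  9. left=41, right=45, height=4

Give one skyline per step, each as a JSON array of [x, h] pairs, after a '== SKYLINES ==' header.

== SKYLINES ==
[[37,14],[40,0]]
[[37,14],[40,0],[44,14],[46,0]]
[[37,14],[40,0],[44,14],[49,0]]
[[37,14],[40,1],[41,0],[44,14],[49,0]]
[[29,9],[37,14],[40,9],[44,14],[49,0]]
[[29,9],[37,14],[40,9],[44,14],[49,0]]
[[29,9],[37,14],[38,18],[45,14],[49,0]]
[[29,9],[37,14],[38,18],[45,14],[49,0]]
[[29,9],[37,14],[38,18],[45,14],[49,0]]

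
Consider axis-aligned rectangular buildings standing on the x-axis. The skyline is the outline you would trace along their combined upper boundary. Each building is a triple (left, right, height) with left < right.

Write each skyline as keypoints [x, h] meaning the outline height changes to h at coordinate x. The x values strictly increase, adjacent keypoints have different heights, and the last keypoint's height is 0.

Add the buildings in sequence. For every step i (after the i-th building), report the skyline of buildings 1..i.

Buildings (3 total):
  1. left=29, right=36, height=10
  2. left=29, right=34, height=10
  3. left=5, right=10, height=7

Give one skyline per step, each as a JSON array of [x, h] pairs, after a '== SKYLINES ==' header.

== SKYLINES ==
[[29,10],[36,0]]
[[29,10],[36,0]]
[[5,7],[10,0],[29,10],[36,0]]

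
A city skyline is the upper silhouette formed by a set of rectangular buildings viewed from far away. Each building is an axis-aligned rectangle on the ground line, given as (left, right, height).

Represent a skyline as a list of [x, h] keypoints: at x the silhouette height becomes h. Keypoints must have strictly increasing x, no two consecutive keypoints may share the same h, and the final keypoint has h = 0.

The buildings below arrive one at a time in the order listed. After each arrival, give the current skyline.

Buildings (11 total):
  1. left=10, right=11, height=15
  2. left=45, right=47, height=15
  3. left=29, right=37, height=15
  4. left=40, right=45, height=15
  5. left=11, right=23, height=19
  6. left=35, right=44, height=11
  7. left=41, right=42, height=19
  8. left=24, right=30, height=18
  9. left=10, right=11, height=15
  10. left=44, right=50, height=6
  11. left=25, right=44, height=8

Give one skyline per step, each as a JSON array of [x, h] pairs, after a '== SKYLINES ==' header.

== SKYLINES ==
[[10,15],[11,0]]
[[10,15],[11,0],[45,15],[47,0]]
[[10,15],[11,0],[29,15],[37,0],[45,15],[47,0]]
[[10,15],[11,0],[29,15],[37,0],[40,15],[47,0]]
[[10,15],[11,19],[23,0],[29,15],[37,0],[40,15],[47,0]]
[[10,15],[11,19],[23,0],[29,15],[37,11],[40,15],[47,0]]
[[10,15],[11,19],[23,0],[29,15],[37,11],[40,15],[41,19],[42,15],[47,0]]
[[10,15],[11,19],[23,0],[24,18],[30,15],[37,11],[40,15],[41,19],[42,15],[47,0]]
[[10,15],[11,19],[23,0],[24,18],[30,15],[37,11],[40,15],[41,19],[42,15],[47,0]]
[[10,15],[11,19],[23,0],[24,18],[30,15],[37,11],[40,15],[41,19],[42,15],[47,6],[50,0]]
[[10,15],[11,19],[23,0],[24,18],[30,15],[37,11],[40,15],[41,19],[42,15],[47,6],[50,0]]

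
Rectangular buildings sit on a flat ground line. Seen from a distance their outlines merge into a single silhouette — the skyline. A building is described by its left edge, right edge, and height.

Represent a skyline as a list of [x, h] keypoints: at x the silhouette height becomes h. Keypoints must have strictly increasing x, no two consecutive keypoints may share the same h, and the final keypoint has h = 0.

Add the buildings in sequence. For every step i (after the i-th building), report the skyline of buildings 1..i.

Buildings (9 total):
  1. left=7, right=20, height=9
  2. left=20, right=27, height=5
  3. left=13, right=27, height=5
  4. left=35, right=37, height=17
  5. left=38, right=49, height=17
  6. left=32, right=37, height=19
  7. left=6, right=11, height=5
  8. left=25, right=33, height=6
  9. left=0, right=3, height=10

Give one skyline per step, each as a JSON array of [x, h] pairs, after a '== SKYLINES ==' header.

== SKYLINES ==
[[7,9],[20,0]]
[[7,9],[20,5],[27,0]]
[[7,9],[20,5],[27,0]]
[[7,9],[20,5],[27,0],[35,17],[37,0]]
[[7,9],[20,5],[27,0],[35,17],[37,0],[38,17],[49,0]]
[[7,9],[20,5],[27,0],[32,19],[37,0],[38,17],[49,0]]
[[6,5],[7,9],[20,5],[27,0],[32,19],[37,0],[38,17],[49,0]]
[[6,5],[7,9],[20,5],[25,6],[32,19],[37,0],[38,17],[49,0]]
[[0,10],[3,0],[6,5],[7,9],[20,5],[25,6],[32,19],[37,0],[38,17],[49,0]]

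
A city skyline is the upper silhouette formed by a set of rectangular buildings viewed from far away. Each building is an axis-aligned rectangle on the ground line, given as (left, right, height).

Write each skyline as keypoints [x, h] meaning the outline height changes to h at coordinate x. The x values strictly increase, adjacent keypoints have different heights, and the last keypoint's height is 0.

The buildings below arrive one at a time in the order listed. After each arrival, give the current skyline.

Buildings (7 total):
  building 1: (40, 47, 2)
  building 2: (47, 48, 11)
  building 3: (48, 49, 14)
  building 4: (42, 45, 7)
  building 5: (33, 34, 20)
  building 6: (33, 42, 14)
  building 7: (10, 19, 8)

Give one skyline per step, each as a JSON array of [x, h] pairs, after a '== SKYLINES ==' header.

== SKYLINES ==
[[40,2],[47,0]]
[[40,2],[47,11],[48,0]]
[[40,2],[47,11],[48,14],[49,0]]
[[40,2],[42,7],[45,2],[47,11],[48,14],[49,0]]
[[33,20],[34,0],[40,2],[42,7],[45,2],[47,11],[48,14],[49,0]]
[[33,20],[34,14],[42,7],[45,2],[47,11],[48,14],[49,0]]
[[10,8],[19,0],[33,20],[34,14],[42,7],[45,2],[47,11],[48,14],[49,0]]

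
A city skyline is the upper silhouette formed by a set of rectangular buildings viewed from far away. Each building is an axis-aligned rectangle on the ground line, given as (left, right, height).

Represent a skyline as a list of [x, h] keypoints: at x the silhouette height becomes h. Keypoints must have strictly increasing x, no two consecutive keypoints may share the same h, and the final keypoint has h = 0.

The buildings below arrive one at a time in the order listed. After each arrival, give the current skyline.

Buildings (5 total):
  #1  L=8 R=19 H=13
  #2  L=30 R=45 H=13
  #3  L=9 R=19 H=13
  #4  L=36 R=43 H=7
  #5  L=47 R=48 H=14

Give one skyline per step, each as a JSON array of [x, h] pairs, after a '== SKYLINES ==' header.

== SKYLINES ==
[[8,13],[19,0]]
[[8,13],[19,0],[30,13],[45,0]]
[[8,13],[19,0],[30,13],[45,0]]
[[8,13],[19,0],[30,13],[45,0]]
[[8,13],[19,0],[30,13],[45,0],[47,14],[48,0]]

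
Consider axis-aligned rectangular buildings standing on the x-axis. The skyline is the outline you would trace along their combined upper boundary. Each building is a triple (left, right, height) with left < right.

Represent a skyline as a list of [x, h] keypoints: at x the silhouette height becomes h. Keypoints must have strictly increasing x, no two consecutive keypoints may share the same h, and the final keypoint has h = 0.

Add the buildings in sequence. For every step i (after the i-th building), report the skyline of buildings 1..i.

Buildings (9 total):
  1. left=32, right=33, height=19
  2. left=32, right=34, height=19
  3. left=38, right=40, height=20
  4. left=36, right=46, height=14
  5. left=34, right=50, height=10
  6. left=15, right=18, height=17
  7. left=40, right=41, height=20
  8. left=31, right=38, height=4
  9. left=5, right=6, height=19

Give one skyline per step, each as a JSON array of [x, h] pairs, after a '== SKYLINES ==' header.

== SKYLINES ==
[[32,19],[33,0]]
[[32,19],[34,0]]
[[32,19],[34,0],[38,20],[40,0]]
[[32,19],[34,0],[36,14],[38,20],[40,14],[46,0]]
[[32,19],[34,10],[36,14],[38,20],[40,14],[46,10],[50,0]]
[[15,17],[18,0],[32,19],[34,10],[36,14],[38,20],[40,14],[46,10],[50,0]]
[[15,17],[18,0],[32,19],[34,10],[36,14],[38,20],[41,14],[46,10],[50,0]]
[[15,17],[18,0],[31,4],[32,19],[34,10],[36,14],[38,20],[41,14],[46,10],[50,0]]
[[5,19],[6,0],[15,17],[18,0],[31,4],[32,19],[34,10],[36,14],[38,20],[41,14],[46,10],[50,0]]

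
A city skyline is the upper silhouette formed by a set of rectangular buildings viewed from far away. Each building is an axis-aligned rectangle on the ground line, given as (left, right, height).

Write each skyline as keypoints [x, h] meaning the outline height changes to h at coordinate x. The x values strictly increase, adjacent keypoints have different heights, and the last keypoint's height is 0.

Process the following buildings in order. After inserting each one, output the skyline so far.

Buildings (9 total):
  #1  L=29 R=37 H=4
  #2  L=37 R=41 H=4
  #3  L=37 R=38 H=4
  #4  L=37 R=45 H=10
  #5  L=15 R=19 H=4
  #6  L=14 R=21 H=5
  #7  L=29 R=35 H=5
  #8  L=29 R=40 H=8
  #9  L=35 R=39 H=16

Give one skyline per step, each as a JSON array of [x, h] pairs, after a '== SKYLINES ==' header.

== SKYLINES ==
[[29,4],[37,0]]
[[29,4],[41,0]]
[[29,4],[41,0]]
[[29,4],[37,10],[45,0]]
[[15,4],[19,0],[29,4],[37,10],[45,0]]
[[14,5],[21,0],[29,4],[37,10],[45,0]]
[[14,5],[21,0],[29,5],[35,4],[37,10],[45,0]]
[[14,5],[21,0],[29,8],[37,10],[45,0]]
[[14,5],[21,0],[29,8],[35,16],[39,10],[45,0]]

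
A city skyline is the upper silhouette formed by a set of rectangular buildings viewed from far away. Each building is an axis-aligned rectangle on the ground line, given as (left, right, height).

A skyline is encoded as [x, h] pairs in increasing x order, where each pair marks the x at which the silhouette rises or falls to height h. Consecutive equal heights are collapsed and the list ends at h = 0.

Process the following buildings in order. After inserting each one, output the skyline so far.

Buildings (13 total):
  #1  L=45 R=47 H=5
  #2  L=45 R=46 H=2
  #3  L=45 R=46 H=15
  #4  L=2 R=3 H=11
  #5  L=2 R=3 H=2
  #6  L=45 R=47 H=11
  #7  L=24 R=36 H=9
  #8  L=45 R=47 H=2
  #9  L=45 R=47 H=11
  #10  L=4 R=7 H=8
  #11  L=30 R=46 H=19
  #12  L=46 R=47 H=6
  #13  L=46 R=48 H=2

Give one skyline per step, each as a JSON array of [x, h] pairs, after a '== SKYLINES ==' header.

== SKYLINES ==
[[45,5],[47,0]]
[[45,5],[47,0]]
[[45,15],[46,5],[47,0]]
[[2,11],[3,0],[45,15],[46,5],[47,0]]
[[2,11],[3,0],[45,15],[46,5],[47,0]]
[[2,11],[3,0],[45,15],[46,11],[47,0]]
[[2,11],[3,0],[24,9],[36,0],[45,15],[46,11],[47,0]]
[[2,11],[3,0],[24,9],[36,0],[45,15],[46,11],[47,0]]
[[2,11],[3,0],[24,9],[36,0],[45,15],[46,11],[47,0]]
[[2,11],[3,0],[4,8],[7,0],[24,9],[36,0],[45,15],[46,11],[47,0]]
[[2,11],[3,0],[4,8],[7,0],[24,9],[30,19],[46,11],[47,0]]
[[2,11],[3,0],[4,8],[7,0],[24,9],[30,19],[46,11],[47,0]]
[[2,11],[3,0],[4,8],[7,0],[24,9],[30,19],[46,11],[47,2],[48,0]]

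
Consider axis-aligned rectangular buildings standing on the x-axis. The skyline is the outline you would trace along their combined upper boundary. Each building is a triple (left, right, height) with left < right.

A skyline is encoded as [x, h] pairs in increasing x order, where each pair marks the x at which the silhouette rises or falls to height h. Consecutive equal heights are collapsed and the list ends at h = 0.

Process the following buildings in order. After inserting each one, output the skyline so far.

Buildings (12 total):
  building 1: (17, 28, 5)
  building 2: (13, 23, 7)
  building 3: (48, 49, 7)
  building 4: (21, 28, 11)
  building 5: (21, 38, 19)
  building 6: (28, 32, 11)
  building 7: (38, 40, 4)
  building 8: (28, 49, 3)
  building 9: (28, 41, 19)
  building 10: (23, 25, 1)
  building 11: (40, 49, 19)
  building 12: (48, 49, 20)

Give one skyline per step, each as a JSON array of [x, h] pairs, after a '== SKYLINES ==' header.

== SKYLINES ==
[[17,5],[28,0]]
[[13,7],[23,5],[28,0]]
[[13,7],[23,5],[28,0],[48,7],[49,0]]
[[13,7],[21,11],[28,0],[48,7],[49,0]]
[[13,7],[21,19],[38,0],[48,7],[49,0]]
[[13,7],[21,19],[38,0],[48,7],[49,0]]
[[13,7],[21,19],[38,4],[40,0],[48,7],[49,0]]
[[13,7],[21,19],[38,4],[40,3],[48,7],[49,0]]
[[13,7],[21,19],[41,3],[48,7],[49,0]]
[[13,7],[21,19],[41,3],[48,7],[49,0]]
[[13,7],[21,19],[49,0]]
[[13,7],[21,19],[48,20],[49,0]]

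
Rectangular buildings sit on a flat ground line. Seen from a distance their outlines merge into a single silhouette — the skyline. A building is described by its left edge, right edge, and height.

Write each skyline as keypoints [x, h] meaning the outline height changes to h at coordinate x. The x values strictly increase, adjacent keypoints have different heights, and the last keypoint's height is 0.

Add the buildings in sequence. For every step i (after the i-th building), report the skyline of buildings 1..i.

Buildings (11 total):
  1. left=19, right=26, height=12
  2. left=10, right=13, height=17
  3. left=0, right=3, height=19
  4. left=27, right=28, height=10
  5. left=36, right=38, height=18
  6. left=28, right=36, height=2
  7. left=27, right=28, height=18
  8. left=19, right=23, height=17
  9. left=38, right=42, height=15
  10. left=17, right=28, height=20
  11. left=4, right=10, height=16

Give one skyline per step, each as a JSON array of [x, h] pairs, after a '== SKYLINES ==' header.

== SKYLINES ==
[[19,12],[26,0]]
[[10,17],[13,0],[19,12],[26,0]]
[[0,19],[3,0],[10,17],[13,0],[19,12],[26,0]]
[[0,19],[3,0],[10,17],[13,0],[19,12],[26,0],[27,10],[28,0]]
[[0,19],[3,0],[10,17],[13,0],[19,12],[26,0],[27,10],[28,0],[36,18],[38,0]]
[[0,19],[3,0],[10,17],[13,0],[19,12],[26,0],[27,10],[28,2],[36,18],[38,0]]
[[0,19],[3,0],[10,17],[13,0],[19,12],[26,0],[27,18],[28,2],[36,18],[38,0]]
[[0,19],[3,0],[10,17],[13,0],[19,17],[23,12],[26,0],[27,18],[28,2],[36,18],[38,0]]
[[0,19],[3,0],[10,17],[13,0],[19,17],[23,12],[26,0],[27,18],[28,2],[36,18],[38,15],[42,0]]
[[0,19],[3,0],[10,17],[13,0],[17,20],[28,2],[36,18],[38,15],[42,0]]
[[0,19],[3,0],[4,16],[10,17],[13,0],[17,20],[28,2],[36,18],[38,15],[42,0]]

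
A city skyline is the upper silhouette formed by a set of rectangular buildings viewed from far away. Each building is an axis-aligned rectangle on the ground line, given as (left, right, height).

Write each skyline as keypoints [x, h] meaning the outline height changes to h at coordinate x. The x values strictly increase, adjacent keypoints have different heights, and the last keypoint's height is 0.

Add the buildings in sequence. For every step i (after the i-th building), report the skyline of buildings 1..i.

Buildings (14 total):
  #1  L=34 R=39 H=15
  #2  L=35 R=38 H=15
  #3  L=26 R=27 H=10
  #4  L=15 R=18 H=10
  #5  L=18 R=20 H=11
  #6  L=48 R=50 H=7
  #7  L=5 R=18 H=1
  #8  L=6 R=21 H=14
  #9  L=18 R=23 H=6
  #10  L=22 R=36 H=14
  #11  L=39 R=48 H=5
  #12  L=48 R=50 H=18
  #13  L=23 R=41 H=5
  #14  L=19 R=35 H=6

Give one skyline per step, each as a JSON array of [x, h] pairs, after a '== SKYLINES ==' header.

== SKYLINES ==
[[34,15],[39,0]]
[[34,15],[39,0]]
[[26,10],[27,0],[34,15],[39,0]]
[[15,10],[18,0],[26,10],[27,0],[34,15],[39,0]]
[[15,10],[18,11],[20,0],[26,10],[27,0],[34,15],[39,0]]
[[15,10],[18,11],[20,0],[26,10],[27,0],[34,15],[39,0],[48,7],[50,0]]
[[5,1],[15,10],[18,11],[20,0],[26,10],[27,0],[34,15],[39,0],[48,7],[50,0]]
[[5,1],[6,14],[21,0],[26,10],[27,0],[34,15],[39,0],[48,7],[50,0]]
[[5,1],[6,14],[21,6],[23,0],[26,10],[27,0],[34,15],[39,0],[48,7],[50,0]]
[[5,1],[6,14],[21,6],[22,14],[34,15],[39,0],[48,7],[50,0]]
[[5,1],[6,14],[21,6],[22,14],[34,15],[39,5],[48,7],[50,0]]
[[5,1],[6,14],[21,6],[22,14],[34,15],[39,5],[48,18],[50,0]]
[[5,1],[6,14],[21,6],[22,14],[34,15],[39,5],[48,18],[50,0]]
[[5,1],[6,14],[21,6],[22,14],[34,15],[39,5],[48,18],[50,0]]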